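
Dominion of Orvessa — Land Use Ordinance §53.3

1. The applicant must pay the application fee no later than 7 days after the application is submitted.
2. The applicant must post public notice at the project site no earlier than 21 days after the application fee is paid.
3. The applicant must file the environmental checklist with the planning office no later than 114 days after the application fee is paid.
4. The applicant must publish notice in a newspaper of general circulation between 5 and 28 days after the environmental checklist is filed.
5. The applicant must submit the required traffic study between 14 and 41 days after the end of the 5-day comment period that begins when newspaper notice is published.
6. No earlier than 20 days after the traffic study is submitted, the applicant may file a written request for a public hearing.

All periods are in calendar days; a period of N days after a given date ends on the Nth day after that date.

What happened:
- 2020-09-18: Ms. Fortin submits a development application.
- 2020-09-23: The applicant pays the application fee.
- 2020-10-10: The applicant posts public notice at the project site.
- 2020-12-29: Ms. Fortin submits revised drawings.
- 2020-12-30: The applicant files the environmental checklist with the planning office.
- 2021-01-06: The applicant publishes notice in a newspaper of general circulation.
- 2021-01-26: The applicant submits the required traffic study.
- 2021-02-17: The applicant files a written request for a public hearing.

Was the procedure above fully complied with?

No

Step 1 — counting 7 days from 2020-09-18 (when the application is submitted) gives a deadline of 2020-09-25; 2020-09-23 is within that limit.
Step 2 — must wait 21 days from 2020-09-23 (when the application fee is paid), so not before 2020-10-14; 2020-10-10 is 4 days before the earliest permitted date.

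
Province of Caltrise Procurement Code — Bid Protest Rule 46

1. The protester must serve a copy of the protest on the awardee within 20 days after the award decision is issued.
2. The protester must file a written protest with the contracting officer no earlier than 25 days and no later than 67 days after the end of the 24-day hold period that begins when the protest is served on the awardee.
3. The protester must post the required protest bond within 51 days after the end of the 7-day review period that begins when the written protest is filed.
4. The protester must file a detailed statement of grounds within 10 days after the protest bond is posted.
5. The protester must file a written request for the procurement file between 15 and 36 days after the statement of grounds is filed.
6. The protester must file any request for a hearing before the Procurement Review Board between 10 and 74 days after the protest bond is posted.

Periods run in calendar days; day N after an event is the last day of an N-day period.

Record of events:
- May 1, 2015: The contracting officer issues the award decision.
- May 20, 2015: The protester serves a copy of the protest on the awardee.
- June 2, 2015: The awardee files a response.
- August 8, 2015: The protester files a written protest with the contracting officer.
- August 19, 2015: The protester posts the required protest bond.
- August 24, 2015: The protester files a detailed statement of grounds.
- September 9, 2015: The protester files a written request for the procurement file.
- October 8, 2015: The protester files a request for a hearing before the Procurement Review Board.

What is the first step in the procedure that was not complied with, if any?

None — every step was satisfied

Step 1: 20 days after May 1, 2015 (when the award decision is issued) is May 21, 2015; done May 20, 2015 — timely.
Step 2: the window is 25–67 days after June 13, 2015 (end of the 24-day hold period, which began when the protest is served on the awardee on May 20, 2015), so July 8, 2015 through August 19, 2015; done August 8, 2015, which is between those dates.
Step 3: 51 days after August 15, 2015 (end of the 7-day review period, which began when the written protest is filed on August 8, 2015) is October 5, 2015; done August 19, 2015 — timely.
Step 4: 10 days after August 19, 2015 (when the protest bond is posted) is August 29, 2015; completed August 24, 2015, before the deadline.
Step 5: the window is 15–36 days after August 24, 2015 (when the statement of grounds is filed), so September 8, 2015 through September 29, 2015; done September 9, 2015 — within the window.
Step 6: the window is 10–74 days after August 19, 2015 (when the protest bond is posted), so August 29, 2015 through November 1, 2015; done October 8, 2015 — within the window.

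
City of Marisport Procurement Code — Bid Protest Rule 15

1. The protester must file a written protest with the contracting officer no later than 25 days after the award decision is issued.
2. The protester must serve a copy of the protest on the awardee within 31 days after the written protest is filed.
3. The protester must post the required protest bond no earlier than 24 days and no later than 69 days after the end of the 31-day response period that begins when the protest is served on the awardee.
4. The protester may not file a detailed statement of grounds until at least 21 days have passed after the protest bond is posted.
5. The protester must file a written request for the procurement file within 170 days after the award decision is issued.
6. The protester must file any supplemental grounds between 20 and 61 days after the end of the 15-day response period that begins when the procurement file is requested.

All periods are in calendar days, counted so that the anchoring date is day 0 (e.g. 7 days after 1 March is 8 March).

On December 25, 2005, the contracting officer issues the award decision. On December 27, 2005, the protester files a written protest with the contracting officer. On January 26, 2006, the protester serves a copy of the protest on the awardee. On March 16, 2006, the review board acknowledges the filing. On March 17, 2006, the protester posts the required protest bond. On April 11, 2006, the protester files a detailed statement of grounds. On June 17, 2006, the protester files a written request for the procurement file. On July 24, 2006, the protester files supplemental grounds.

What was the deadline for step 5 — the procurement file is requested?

June 13, 2006

Step 5 runs from December 25, 2005, when the award decision is issued. 170 days after December 25, 2005 is June 13, 2006.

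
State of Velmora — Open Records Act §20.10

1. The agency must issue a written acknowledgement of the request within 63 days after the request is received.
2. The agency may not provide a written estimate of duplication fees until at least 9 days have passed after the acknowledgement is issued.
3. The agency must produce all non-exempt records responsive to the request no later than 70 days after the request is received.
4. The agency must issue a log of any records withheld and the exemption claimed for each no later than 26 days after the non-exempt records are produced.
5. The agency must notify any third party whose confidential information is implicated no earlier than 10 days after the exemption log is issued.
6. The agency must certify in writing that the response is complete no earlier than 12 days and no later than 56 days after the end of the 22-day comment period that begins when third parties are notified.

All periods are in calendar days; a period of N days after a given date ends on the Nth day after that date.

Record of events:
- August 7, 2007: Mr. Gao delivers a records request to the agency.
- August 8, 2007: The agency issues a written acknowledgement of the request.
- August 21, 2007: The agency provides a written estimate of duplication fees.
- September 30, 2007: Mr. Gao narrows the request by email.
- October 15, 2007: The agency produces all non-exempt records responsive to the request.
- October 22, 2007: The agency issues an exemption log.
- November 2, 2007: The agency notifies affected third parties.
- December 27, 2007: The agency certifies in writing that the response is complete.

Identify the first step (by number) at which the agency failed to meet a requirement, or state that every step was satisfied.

Step 1: 63 days after August 7, 2007 (when the request is received) is October 9, 2007; completed August 8, 2007, before the deadline.
Step 2: the earliest permitted date is 9 days after August 8, 2007 (when the acknowledgement is issued), i.e. August 17, 2007; August 21, 2007 is on or after that date.
Step 3: 70 days after August 7, 2007 (when the request is received) is October 16, 2007; October 15, 2007 is within that limit.
Step 4: 26 days after October 15, 2007 (when the non-exempt records are produced) is November 10, 2007; October 22, 2007 is within that limit.
Step 5: the earliest permitted date is 10 days after October 22, 2007 (when the exemption log is issued), i.e. November 1, 2007; November 2, 2007 is on or after that date.
Step 6: the window is 12–56 days after November 24, 2007 (end of the 22-day comment period, which began when third parties are notified on November 2, 2007), so December 6, 2007 through January 19, 2008; done December 27, 2007, which is between those dates.

None — every step was satisfied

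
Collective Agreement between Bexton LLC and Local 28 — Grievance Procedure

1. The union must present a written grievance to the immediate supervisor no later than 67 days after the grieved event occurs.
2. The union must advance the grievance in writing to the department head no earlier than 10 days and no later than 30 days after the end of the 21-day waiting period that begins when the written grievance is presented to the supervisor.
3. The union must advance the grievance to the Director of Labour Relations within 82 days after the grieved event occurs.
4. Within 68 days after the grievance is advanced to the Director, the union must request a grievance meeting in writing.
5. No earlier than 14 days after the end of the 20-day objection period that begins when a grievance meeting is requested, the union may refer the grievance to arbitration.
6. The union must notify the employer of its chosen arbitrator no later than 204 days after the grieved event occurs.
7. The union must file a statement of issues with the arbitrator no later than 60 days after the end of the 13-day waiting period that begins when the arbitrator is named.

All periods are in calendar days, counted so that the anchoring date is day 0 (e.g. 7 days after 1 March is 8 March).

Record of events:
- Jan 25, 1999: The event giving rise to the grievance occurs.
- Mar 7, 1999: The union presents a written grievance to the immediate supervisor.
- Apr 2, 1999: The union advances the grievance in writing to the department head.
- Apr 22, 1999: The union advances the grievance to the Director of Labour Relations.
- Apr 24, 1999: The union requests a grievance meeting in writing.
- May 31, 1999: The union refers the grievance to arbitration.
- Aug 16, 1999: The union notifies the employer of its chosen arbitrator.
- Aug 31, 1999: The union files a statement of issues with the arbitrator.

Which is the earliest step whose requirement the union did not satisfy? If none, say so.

Step 2

Step 1 — counting 67 days from Jan 25, 1999 (when the grieved event occurs) gives a deadline of Apr 2, 1999; completed Mar 7, 1999, before the deadline.
Step 2 — 10 and 30 days from Mar 28, 1999 (end of the 21-day waiting period, which began when the written grievance is presented to the supervisor on Mar 7, 1999) are Apr 7, 1999 and Apr 27, 1999 respectively; Apr 2, 1999 is 5 days too early.
The procedure was therefore not followed at step 2.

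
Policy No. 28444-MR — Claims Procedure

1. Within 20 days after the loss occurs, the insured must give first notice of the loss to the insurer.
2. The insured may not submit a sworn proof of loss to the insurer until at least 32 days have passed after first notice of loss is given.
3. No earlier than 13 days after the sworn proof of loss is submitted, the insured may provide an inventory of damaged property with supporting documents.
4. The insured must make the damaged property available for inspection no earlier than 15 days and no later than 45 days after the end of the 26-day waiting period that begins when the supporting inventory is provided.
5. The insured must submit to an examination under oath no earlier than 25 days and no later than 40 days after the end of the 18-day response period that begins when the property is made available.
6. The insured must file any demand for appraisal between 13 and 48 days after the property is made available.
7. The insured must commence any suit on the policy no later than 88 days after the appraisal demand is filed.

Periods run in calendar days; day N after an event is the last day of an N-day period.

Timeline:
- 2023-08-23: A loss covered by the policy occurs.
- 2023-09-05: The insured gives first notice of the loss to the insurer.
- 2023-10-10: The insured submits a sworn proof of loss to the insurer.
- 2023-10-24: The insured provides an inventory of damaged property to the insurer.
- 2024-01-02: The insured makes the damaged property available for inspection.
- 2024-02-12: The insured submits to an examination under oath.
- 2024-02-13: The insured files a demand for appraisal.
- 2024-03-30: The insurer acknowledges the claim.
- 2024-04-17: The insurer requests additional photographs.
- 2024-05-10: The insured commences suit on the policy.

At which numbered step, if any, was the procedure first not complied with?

Step 5

Step 1: 20 days after 2023-08-23 (when the loss occurs) is 2023-09-12; done 2023-09-05 — timely.
Step 2: the earliest permitted date is 32 days after 2023-09-05 (when first notice of loss is given), i.e. 2023-10-07; done 2023-10-10, after the minimum wait.
Step 3: the earliest permitted date is 13 days after 2023-10-10 (when the sworn proof of loss is submitted), i.e. 2023-10-23; done 2023-10-24 — permitted.
Step 4: the window is 15–45 days after 2023-11-19 (end of the 26-day waiting period, which began when the supporting inventory is provided on 2023-10-24), so 2023-12-04 through 2024-01-03; 2024-01-02 falls inside that range.
Step 5: the window is 25–40 days after 2024-01-20 (end of the 18-day response period, which began when the property is made available on 2024-01-02), so 2024-02-14 through 2024-02-29; 2024-02-12 is 2 days too early.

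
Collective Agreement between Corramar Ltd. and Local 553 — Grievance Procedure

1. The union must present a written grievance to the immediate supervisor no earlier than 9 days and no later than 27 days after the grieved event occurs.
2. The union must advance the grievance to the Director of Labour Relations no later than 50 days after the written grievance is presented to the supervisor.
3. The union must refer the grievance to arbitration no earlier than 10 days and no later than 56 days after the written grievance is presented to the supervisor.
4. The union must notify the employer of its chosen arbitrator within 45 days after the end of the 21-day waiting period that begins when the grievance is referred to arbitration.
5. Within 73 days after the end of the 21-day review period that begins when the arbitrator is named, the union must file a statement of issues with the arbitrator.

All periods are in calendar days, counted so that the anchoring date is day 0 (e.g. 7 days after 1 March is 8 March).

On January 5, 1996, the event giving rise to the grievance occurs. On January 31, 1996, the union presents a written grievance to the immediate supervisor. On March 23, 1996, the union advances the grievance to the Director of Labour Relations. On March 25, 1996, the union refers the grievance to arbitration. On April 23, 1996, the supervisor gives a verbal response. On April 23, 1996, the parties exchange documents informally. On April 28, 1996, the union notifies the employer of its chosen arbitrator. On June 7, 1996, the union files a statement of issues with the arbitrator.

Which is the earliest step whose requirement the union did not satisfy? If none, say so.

Step 2

(1) the permitted window runs from January 5, 1996 + 9 = January 14, 1996 to January 5, 1996 + 27 = February 1, 1996; January 31, 1996 falls inside that range.
(2) due by January 31, 1996 + 50 days = March 21, 1996; done March 23, 1996 — 2 days late.
No need to go further; step 2 was not satisfied.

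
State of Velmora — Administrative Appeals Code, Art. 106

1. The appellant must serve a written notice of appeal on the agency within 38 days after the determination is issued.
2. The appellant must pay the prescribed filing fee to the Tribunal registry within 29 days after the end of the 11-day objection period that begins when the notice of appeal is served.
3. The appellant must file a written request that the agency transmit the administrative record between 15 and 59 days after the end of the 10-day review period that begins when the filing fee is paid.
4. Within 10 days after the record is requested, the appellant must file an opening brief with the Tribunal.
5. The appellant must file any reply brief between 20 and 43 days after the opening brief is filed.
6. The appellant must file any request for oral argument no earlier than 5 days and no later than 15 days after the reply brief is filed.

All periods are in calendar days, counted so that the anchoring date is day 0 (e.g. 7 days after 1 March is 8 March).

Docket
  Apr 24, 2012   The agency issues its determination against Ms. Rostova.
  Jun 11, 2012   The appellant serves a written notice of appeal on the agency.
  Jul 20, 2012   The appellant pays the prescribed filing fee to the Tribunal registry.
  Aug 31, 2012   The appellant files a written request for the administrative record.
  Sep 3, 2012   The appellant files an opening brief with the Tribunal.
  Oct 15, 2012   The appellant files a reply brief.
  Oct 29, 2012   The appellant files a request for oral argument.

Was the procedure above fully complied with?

Step 1: 38 days after Apr 24, 2012 (when the determination is issued) is Jun 1, 2012; Jun 11, 2012 misses that deadline by 10 days.
No need to go further; step 1 was not satisfied.

No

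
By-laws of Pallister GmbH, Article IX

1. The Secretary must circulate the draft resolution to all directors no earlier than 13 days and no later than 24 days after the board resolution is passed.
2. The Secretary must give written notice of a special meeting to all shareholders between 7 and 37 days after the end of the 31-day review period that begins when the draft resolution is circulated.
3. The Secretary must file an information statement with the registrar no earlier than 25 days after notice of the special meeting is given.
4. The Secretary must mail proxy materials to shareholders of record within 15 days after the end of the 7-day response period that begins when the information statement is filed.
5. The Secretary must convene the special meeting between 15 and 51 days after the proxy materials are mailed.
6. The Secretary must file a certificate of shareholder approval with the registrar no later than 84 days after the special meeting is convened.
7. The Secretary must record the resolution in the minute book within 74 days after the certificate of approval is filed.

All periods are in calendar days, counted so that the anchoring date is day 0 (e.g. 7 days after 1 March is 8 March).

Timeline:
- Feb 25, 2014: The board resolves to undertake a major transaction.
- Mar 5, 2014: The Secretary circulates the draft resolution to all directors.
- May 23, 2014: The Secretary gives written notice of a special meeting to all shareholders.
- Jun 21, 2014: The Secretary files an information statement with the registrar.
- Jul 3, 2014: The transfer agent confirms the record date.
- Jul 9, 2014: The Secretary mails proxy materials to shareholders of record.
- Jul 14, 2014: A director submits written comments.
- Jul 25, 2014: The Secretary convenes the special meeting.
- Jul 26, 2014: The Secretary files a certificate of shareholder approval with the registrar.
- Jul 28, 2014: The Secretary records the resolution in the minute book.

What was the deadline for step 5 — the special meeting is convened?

Step 5 runs from Jul 9, 2014, when the proxy materials are mailed. The window is 15–51 days after Jul 9, 2014; it closes on Aug 29, 2014.

Aug 29, 2014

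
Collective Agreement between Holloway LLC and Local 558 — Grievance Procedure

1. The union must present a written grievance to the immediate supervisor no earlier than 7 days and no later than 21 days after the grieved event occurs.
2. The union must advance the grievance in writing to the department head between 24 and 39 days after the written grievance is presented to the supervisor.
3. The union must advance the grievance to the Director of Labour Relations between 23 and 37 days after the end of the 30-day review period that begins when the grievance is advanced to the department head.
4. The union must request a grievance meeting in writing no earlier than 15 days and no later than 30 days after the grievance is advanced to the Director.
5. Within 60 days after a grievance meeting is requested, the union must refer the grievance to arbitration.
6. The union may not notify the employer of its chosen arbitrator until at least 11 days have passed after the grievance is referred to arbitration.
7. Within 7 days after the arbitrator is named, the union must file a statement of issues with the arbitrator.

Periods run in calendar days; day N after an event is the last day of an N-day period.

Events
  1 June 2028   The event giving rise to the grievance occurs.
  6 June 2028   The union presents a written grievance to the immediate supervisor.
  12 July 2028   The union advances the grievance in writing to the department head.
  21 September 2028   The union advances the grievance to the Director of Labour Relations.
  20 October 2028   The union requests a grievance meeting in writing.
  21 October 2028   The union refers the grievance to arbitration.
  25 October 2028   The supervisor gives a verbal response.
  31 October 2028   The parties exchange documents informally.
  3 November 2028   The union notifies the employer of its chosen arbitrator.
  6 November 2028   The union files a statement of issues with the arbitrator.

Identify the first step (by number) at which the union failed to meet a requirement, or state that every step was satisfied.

Step 1

(1) the permitted window runs from 1 June 2028 + 7 = 8 June 2028 to 1 June 2028 + 21 = 22 June 2028; done 6 June 2028 — 2 days before the window opened.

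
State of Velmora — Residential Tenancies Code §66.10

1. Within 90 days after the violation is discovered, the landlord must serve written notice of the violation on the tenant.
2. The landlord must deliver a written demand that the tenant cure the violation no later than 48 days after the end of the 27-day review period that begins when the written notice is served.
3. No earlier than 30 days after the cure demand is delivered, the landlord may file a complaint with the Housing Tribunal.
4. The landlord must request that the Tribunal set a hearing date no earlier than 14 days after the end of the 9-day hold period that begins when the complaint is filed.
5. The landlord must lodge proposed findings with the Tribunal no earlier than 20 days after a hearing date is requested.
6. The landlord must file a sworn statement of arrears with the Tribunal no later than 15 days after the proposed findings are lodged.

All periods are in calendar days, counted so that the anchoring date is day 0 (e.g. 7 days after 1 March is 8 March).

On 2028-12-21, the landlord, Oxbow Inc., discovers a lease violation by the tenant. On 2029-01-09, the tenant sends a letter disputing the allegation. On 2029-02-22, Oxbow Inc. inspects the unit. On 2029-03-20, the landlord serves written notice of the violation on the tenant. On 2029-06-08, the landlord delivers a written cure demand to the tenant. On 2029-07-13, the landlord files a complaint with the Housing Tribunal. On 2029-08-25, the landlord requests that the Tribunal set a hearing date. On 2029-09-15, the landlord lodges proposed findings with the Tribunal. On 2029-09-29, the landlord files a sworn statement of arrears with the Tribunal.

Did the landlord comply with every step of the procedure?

No

Step 1 — counting 90 days from 2028-12-21 (when the violation is discovered) gives a deadline of 2029-03-21; done 2029-03-20 — timely.
Step 2 — counting 48 days from 2029-04-16 (end of the 27-day review period, which began when the written notice is served on 2029-03-20) gives a deadline of 2029-06-03; not done until 2029-06-08, 5 days after the deadline.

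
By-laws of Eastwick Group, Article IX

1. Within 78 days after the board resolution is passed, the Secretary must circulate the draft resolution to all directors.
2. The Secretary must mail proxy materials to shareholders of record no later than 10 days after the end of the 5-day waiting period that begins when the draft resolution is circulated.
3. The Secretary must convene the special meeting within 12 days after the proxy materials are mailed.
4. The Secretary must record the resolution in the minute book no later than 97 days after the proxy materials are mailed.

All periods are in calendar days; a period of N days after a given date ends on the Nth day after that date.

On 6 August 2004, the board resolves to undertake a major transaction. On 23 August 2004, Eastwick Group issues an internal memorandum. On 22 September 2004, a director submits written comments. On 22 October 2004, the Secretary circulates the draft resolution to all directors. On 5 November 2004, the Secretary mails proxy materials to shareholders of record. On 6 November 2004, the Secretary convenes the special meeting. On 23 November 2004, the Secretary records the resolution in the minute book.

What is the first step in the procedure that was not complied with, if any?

Step 1 — counting 78 days from 6 August 2004 (when the board resolution is passed) gives a deadline of 23 October 2004; done 22 October 2004 — timely.
Step 2 — counting 10 days from 27 October 2004 (end of the 5-day waiting period, which began when the draft resolution is circulated on 22 October 2004) gives a deadline of 6 November 2004; completed 5 November 2004, before the deadline.
Step 3 — counting 12 days from 5 November 2004 (when the proxy materials are mailed) gives a deadline of 17 November 2004; 6 November 2004 is within that limit.
Step 4 — counting 97 days from 5 November 2004 (when the proxy materials are mailed) gives a deadline of 10 February 2005; completed 23 November 2004, before the deadline.

None — every step was satisfied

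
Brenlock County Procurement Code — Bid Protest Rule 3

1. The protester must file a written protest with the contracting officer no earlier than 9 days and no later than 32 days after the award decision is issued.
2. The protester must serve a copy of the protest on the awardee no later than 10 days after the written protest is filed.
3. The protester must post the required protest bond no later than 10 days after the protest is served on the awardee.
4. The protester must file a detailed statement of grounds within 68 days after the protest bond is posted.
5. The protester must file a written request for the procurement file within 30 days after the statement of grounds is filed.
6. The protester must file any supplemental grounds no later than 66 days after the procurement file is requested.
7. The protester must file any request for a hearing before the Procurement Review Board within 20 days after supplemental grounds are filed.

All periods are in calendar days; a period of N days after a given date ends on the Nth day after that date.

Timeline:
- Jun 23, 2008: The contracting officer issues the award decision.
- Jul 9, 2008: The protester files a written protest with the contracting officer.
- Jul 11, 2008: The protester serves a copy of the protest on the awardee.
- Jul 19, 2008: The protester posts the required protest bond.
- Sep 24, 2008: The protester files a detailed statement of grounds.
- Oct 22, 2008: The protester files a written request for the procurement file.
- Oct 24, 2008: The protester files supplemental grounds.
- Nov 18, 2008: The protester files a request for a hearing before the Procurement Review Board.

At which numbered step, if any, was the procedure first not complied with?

Step 7

Step 1: the window is 9–32 days after Jun 23, 2008 (when the award decision is issued), so Jul 2, 2008 through Jul 25, 2008; done Jul 9, 2008 — within the window.
Step 2: 10 days after Jul 9, 2008 (when the written protest is filed) is Jul 19, 2008; completed Jul 11, 2008, before the deadline.
Step 3: 10 days after Jul 11, 2008 (when the protest is served on the awardee) is Jul 21, 2008; done Jul 19, 2008 — timely.
Step 4: 68 days after Jul 19, 2008 (when the protest bond is posted) is Sep 25, 2008; done Sep 24, 2008 — timely.
Step 5: 30 days after Sep 24, 2008 (when the statement of grounds is filed) is Oct 24, 2008; done Oct 22, 2008 — timely.
Step 6: 66 days after Oct 22, 2008 (when the procurement file is requested) is Dec 27, 2008; completed Oct 24, 2008, before the deadline.
Step 7: 20 days after Oct 24, 2008 (when supplemental grounds are filed) is Nov 13, 2008; Nov 18, 2008 misses that deadline by 5 days.
Later steps need not be reached.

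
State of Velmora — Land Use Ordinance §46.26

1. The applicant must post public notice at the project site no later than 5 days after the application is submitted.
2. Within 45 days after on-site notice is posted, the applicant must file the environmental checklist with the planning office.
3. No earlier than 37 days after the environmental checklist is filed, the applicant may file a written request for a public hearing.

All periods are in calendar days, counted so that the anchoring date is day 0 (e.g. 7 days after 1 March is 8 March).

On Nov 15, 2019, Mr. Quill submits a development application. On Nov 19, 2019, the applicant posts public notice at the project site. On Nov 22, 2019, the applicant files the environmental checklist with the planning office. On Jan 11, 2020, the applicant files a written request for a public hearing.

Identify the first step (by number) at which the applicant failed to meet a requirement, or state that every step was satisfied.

None — every step was satisfied

(1) due by Nov 15, 2019 + 5 days = Nov 20, 2019; completed Nov 19, 2019, before the deadline.
(2) due by Nov 19, 2019 + 45 days = Jan 3, 2020; completed Nov 22, 2019, before the deadline.
(3) permitted from Nov 22, 2019 + 37 days = Dec 29, 2019 onward; done Jan 11, 2020 — permitted.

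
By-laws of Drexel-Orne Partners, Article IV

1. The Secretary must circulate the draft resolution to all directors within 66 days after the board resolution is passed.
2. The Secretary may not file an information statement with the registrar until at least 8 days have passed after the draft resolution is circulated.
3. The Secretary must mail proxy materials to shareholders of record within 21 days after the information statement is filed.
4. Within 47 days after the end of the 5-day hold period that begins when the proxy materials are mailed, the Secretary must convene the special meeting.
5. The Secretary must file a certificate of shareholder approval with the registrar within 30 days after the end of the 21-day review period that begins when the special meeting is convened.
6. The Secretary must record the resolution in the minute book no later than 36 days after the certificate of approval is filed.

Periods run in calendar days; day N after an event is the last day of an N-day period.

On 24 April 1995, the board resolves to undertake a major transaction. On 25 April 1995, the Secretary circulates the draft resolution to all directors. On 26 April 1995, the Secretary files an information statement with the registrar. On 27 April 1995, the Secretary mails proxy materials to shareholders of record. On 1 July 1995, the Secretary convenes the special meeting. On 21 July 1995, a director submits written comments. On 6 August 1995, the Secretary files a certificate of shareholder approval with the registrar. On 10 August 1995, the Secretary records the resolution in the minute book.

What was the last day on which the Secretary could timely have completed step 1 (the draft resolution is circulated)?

29 June 1995

Step 1 runs from 24 April 1995, when the board resolution is passed. 66 days after 24 April 1995 is 29 June 1995.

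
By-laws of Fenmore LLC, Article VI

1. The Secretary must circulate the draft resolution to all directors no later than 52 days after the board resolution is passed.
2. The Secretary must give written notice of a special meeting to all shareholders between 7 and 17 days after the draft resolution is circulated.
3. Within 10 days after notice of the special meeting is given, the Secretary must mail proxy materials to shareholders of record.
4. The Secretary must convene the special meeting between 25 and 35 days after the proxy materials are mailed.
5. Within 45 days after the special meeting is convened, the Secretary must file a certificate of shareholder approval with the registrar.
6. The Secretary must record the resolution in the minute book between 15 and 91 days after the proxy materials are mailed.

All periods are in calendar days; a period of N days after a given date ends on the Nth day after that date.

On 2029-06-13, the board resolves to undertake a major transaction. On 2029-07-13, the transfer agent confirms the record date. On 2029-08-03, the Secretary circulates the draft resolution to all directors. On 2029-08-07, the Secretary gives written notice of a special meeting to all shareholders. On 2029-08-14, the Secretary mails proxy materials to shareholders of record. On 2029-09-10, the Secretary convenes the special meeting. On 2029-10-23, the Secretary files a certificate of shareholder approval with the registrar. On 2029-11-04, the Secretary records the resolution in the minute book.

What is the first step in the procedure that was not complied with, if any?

Step 2

(1) due by 2029-06-13 + 52 days = 2029-08-04; 2029-08-03 is within that limit.
(2) the permitted window runs from 2029-08-03 + 7 = 2029-08-10 to 2029-08-03 + 17 = 2029-08-20; 2029-08-07 is 3 days too early.
That is the first point of non-compliance.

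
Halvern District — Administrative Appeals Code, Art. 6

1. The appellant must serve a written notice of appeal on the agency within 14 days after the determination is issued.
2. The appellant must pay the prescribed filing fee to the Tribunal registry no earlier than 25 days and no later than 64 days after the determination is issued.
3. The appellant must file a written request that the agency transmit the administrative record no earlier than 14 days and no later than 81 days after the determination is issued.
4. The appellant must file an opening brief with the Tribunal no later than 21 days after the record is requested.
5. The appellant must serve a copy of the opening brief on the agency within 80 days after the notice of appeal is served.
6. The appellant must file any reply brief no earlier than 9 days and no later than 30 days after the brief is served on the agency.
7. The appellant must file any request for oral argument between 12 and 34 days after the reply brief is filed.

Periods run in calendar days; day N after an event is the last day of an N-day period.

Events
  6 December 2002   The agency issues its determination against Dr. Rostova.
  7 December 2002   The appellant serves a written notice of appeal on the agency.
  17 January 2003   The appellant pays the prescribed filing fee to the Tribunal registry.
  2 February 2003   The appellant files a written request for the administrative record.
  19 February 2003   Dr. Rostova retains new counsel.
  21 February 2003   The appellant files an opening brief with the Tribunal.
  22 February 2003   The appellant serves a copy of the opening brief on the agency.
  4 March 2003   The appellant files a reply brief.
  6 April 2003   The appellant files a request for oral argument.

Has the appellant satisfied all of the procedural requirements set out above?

Step 1: 14 days after 6 December 2002 (when the determination is issued) is 20 December 2002; completed 7 December 2002, before the deadline.
Step 2: the window is 25–64 days after 6 December 2002 (when the determination is issued), so 31 December 2002 through 8 February 2003; done 17 January 2003 — within the window.
Step 3: the window is 14–81 days after 6 December 2002 (when the determination is issued), so 20 December 2002 through 25 February 2003; done 2 February 2003, which is between those dates.
Step 4: 21 days after 2 February 2003 (when the record is requested) is 23 February 2003; completed 21 February 2003, before the deadline.
Step 5: 80 days after 7 December 2002 (when the notice of appeal is served) is 25 February 2003; 22 February 2003 is within that limit.
Step 6: the window is 9–30 days after 22 February 2003 (when the brief is served on the agency), so 3 March 2003 through 24 March 2003; done 4 March 2003, which is between those dates.
Step 7: the window is 12–34 days after 4 March 2003 (when the reply brief is filed), so 16 March 2003 through 7 April 2003; 6 April 2003 falls inside that range.

Yes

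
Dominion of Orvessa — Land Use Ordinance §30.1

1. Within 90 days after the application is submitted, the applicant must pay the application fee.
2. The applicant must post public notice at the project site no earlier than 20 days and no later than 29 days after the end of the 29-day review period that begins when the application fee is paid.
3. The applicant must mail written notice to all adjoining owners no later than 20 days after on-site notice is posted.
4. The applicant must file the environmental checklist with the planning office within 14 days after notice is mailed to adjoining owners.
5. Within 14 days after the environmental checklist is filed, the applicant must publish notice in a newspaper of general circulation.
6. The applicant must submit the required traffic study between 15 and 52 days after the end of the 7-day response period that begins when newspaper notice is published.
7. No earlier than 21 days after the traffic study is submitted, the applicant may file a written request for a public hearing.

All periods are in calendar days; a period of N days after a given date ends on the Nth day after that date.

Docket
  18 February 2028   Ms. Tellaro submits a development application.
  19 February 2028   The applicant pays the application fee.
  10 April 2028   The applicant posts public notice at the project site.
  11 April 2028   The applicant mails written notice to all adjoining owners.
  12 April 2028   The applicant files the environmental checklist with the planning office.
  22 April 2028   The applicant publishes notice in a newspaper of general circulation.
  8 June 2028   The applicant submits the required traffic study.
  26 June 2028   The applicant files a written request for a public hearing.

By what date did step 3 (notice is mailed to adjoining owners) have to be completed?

Step 3 runs from 10 April 2028, when on-site notice is posted. 20 days after 10 April 2028 is 30 April 2028.

30 April 2028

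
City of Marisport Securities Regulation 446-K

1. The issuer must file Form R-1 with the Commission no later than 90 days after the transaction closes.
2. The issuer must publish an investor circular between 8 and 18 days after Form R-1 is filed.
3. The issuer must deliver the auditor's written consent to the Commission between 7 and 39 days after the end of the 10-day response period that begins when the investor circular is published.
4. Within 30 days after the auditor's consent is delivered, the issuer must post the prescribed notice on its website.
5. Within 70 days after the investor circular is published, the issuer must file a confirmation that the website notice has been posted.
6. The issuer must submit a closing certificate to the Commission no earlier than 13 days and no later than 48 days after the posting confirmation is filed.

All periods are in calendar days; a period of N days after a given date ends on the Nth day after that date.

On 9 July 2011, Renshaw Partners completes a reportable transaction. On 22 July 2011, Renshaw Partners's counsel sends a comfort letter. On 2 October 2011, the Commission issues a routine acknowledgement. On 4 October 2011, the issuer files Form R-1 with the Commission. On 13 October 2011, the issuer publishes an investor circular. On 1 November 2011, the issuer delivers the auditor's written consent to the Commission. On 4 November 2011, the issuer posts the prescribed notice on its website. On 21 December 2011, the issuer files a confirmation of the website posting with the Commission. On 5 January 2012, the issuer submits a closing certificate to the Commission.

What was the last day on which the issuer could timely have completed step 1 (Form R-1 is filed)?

Step 1 runs from 9 July 2011, when the transaction closes. 90 days after 9 July 2011 is 7 October 2011.

7 October 2011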